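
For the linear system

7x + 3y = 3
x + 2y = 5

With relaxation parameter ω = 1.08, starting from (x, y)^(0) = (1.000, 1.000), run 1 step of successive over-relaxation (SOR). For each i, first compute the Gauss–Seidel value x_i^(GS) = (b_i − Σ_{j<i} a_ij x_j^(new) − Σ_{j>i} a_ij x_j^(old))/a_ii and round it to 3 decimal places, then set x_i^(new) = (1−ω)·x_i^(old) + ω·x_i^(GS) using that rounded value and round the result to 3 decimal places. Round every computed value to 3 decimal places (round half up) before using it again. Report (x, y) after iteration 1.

Iteration 1:
  x: GS value = (3 - (3)·1.000) / (7) = 0.000;  x ← (1−ω)·1.000 + ω·0.000 = -0.080
  y: GS value = (5 - (1)·-0.080) / (2) = 2.540;  y ← (1−ω)·1.000 + ω·2.540 = 2.663

(-0.080, 2.663)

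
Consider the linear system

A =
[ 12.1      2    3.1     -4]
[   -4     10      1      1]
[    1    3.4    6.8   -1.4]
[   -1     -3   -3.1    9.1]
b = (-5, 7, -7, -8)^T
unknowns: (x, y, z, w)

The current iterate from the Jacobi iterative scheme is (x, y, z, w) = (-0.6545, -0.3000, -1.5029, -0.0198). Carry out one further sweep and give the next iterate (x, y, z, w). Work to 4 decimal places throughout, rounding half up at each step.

One sweep:
  x = (-5 - (2)·-0.3000 - (3.1)·-1.5029 - (-4)·-0.0198) / (12.1) = 0.0149
  y = (7 - (-4)·-0.6545 - (1)·-1.5029 - (1)·-0.0198) / (10) = 0.5905
  z = (-7 - (1)·-0.6545 - (3.4)·-0.3000 - (-1.4)·-0.0198) / (6.8) = -0.7872
  w = (-8 - (-1)·-0.6545 - (-3)·-0.3000 - (-3.1)·-1.5029) / (9.1) = -1.5619

(0.0149, 0.5905, -0.7872, -1.5619)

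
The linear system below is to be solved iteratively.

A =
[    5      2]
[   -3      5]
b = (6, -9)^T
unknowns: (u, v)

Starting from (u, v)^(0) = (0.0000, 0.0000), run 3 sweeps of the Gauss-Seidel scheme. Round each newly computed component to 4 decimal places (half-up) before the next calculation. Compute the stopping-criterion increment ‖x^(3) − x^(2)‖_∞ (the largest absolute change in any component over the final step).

0.1037

Iteration 1:
  u = (6 - (2)·0.0000) / (5) = 1.2000
  v = (-9 - (-3)·1.2000) / (5) = -1.0800
Iteration 2:
  u = (6 - (2)·-1.0800) / (5) = 1.6320
  v = (-9 - (-3)·1.6320) / (5) = -0.8208
Iteration 3:
  u = (6 - (2)·-0.8208) / (5) = 1.5283
  v = (-9 - (-3)·1.5283) / (5) = -0.8830
Change: (-0.1037, -0.0622) → max |·| = 0.1037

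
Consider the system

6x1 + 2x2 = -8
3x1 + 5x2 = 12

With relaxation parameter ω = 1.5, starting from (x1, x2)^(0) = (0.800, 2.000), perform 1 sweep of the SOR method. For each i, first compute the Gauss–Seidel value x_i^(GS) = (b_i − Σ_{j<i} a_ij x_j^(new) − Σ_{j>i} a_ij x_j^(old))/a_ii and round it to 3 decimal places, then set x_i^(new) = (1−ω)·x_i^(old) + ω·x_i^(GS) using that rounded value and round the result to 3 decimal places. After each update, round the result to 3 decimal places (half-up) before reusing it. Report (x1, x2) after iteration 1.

(-3.400, 5.660)

Iteration 1:
  x1: GS value = (-8 - (2)·2.000) / (6) = -2.000;  x1 ← (1−ω)·0.800 + ω·-2.000 = -3.400
  x2: GS value = (12 - (3)·-3.400) / (5) = 4.440;  x2 ← (1−ω)·2.000 + ω·4.440 = 5.660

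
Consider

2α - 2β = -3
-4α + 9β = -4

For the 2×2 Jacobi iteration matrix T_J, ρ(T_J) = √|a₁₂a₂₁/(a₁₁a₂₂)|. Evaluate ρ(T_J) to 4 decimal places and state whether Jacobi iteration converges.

a₁₂a₂₁/(a₁₁a₂₂) = (-2)·(-4) / ((2)·(9)) = 0.444444
ρ = √|0.444444| = √0.444444 = 0.6667
ρ < 1, so Jacobi converges

0.6667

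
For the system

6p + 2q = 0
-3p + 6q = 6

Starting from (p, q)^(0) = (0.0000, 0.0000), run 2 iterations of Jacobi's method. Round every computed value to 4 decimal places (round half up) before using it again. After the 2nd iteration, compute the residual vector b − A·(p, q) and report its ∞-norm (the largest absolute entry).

Iteration 1:
  p = (0 - (2)·0.0000) / (6) = 0.0000
  q = (6 - (-3)·0.0000) / (6) = 1.0000
Iteration 2:
  p = (0 - (2)·1.0000) / (6) = -0.3333
  q = (6 - (-3)·0.0000) / (6) = 1.0000
Residual b − A·x = (-0.0002, -0.9999); ∞-norm = 0.9999

0.9999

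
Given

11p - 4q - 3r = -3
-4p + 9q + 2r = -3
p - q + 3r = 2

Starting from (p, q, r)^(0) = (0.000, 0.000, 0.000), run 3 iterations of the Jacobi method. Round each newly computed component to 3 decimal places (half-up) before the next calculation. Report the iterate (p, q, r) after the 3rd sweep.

Iteration 1:
  p = (-3 - (-4)·0.000 - (-3)·0.000) / (11) = -0.273
  q = (-3 - (-4)·0.000 - (2)·0.000) / (9) = -0.333
  r = (2 - (1)·0.000 - (-1)·0.000) / (3) = 0.667
Iteration 2:
  p = (-3 - (-4)·-0.333 - (-3)·0.667) / (11) = -0.212
  q = (-3 - (-4)·-0.273 - (2)·0.667) / (9) = -0.603
  r = (2 - (1)·-0.273 - (-1)·-0.333) / (3) = 0.647
Iteration 3:
  p = (-3 - (-4)·-0.603 - (-3)·0.647) / (11) = -0.316
  q = (-3 - (-4)·-0.212 - (2)·0.647) / (9) = -0.571
  r = (2 - (1)·-0.212 - (-1)·-0.603) / (3) = 0.536

(-0.316, -0.571, 0.536)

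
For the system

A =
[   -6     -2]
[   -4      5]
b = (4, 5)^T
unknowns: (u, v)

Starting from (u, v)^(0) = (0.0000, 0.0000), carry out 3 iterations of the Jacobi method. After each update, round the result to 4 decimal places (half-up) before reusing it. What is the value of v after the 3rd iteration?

Iteration 1:
  u = (4 - (-2)·0.0000) / (-6) = -0.6667
  v = (5 - (-4)·0.0000) / (5) = 1.0000
Iteration 2:
  u = (4 - (-2)·1.0000) / (-6) = -1.0000
  v = (5 - (-4)·-0.6667) / (5) = 0.4666
Iteration 3:
  u = (4 - (-2)·0.4666) / (-6) = -0.8222
  v = (5 - (-4)·-1.0000) / (5) = 0.2000

0.2000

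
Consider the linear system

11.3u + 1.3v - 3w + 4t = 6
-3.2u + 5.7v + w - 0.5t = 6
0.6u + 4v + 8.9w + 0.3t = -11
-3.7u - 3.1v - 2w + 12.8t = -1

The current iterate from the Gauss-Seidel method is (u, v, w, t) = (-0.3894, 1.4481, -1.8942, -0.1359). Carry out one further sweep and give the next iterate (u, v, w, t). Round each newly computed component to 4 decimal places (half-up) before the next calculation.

(-0.0904, 1.3223, -1.8196, -0.0683)

One sweep:
  u = (6 - (1.3)·1.4481 - (-3)·-1.8942 - (4)·-0.1359) / (11.3) = -0.0904
  v = (6 - (-3.2)·-0.0904 - (1)·-1.8942 - (-0.5)·-0.1359) / (5.7) = 1.3223
  w = (-11 - (0.6)·-0.0904 - (4)·1.3223 - (0.3)·-0.1359) / (8.9) = -1.8196
  t = (-1 - (-3.7)·-0.0904 - (-3.1)·1.3223 - (-2)·-1.8196) / (12.8) = -0.0683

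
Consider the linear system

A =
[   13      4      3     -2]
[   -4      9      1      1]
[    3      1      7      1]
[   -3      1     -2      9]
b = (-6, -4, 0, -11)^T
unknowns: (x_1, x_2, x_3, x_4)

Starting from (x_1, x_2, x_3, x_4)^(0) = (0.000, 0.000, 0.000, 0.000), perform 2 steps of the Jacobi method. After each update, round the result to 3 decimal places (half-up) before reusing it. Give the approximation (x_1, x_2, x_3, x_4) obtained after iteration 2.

(-0.513, -0.514, 0.436, -1.327)

Iteration 1:
  x_1 = (-6 - (4)·0.000 - (3)·0.000 - (-2)·0.000) / (13) = -0.462
  x_2 = (-4 - (-4)·0.000 - (1)·0.000 - (1)·0.000) / (9) = -0.444
  x_3 = (0 - (3)·0.000 - (1)·0.000 - (1)·0.000) / (7) = 0.000
  x_4 = (-11 - (-3)·0.000 - (1)·0.000 - (-2)·0.000) / (9) = -1.222
Iteration 2:
  x_1 = (-6 - (4)·-0.444 - (3)·0.000 - (-2)·-1.222) / (13) = -0.513
  x_2 = (-4 - (-4)·-0.462 - (1)·0.000 - (1)·-1.222) / (9) = -0.514
  x_3 = (0 - (3)·-0.462 - (1)·-0.444 - (1)·-1.222) / (7) = 0.436
  x_4 = (-11 - (-3)·-0.462 - (1)·-0.444 - (-2)·0.000) / (9) = -1.327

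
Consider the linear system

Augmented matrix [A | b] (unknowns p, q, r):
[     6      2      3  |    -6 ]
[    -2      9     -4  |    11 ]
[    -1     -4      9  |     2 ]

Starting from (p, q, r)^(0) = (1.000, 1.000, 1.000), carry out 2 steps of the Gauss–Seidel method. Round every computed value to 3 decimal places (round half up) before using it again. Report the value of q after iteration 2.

Iteration 1:
  p = (-6 - (2)·1.000 - (3)·1.000) / (6) = -1.833
  q = (11 - (-2)·-1.833 - (-4)·1.000) / (9) = 1.259
  r = (2 - (-1)·-1.833 - (-4)·1.259) / (9) = 0.578
Iteration 2:
  p = (-6 - (2)·1.259 - (3)·0.578) / (6) = -1.709
  q = (11 - (-2)·-1.709 - (-4)·0.578) / (9) = 1.099
  r = (2 - (-1)·-1.709 - (-4)·1.099) / (9) = 0.521

1.099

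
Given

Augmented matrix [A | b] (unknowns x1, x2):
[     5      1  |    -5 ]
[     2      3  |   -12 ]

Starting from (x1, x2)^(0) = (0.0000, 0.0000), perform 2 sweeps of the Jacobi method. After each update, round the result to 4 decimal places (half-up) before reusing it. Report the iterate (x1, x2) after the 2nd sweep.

Iteration 1:
  x1 = (-5 - (1)·0.0000) / (5) = -1.0000
  x2 = (-12 - (2)·0.0000) / (3) = -4.0000
Iteration 2:
  x1 = (-5 - (1)·-4.0000) / (5) = -0.2000
  x2 = (-12 - (2)·-1.0000) / (3) = -3.3333

(-0.2000, -3.3333)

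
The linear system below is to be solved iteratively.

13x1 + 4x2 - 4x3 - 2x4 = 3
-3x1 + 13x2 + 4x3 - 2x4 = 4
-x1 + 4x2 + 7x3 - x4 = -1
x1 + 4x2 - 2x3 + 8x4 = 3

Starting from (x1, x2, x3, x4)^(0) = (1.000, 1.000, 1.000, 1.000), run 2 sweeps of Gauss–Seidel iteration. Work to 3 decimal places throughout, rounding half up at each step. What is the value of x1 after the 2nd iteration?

Iteration 1:
  x1 = (3 - (4)·1.000 - (-4)·1.000 - (-2)·1.000) / (13) = 0.385
  x2 = (4 - (-3)·0.385 - (4)·1.000 - (-2)·1.000) / (13) = 0.243
  x3 = (-1 - (-1)·0.385 - (4)·0.243 - (-1)·1.000) / (7) = -0.084
  x4 = (3 - (1)·0.385 - (4)·0.243 - (-2)·-0.084) / (8) = 0.184
Iteration 2:
  x1 = (3 - (4)·0.243 - (-4)·-0.084 - (-2)·0.184) / (13) = 0.158
  x2 = (4 - (-3)·0.158 - (4)·-0.084 - (-2)·0.184) / (13) = 0.398
  x3 = (-1 - (-1)·0.158 - (4)·0.398 - (-1)·0.184) / (7) = -0.321
  x4 = (3 - (1)·0.158 - (4)·0.398 - (-2)·-0.321) / (8) = 0.076

0.158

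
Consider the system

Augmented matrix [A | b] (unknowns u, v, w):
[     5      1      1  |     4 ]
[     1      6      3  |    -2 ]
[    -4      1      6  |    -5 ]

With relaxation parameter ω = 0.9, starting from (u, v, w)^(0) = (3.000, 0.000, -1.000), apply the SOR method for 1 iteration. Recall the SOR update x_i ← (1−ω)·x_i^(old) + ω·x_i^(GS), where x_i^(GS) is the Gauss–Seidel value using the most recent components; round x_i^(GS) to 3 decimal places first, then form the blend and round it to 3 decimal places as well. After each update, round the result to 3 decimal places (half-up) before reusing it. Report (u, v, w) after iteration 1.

Iteration 1:
  u: GS value = (4 - (1)·0.000 - (1)·-1.000) / (5) = 1.000;  u ← (1−ω)·3.000 + ω·1.000 = 1.200
  v: GS value = (-2 - (1)·1.200 - (3)·-1.000) / (6) = -0.033;  v ← (1−ω)·0.000 + ω·-0.033 = -0.030
  w: GS value = (-5 - (-4)·1.200 - (1)·-0.030) / (6) = -0.028;  w ← (1−ω)·-1.000 + ω·-0.028 = -0.125

(1.200, -0.030, -0.125)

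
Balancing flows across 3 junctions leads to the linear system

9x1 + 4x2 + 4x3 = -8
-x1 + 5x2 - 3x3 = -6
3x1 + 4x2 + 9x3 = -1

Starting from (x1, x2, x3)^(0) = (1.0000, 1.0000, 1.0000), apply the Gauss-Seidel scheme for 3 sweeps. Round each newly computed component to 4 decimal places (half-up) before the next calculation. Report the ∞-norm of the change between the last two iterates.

0.1950

Iteration 1:
  x1 = (-8 - (4)·1.0000 - (4)·1.0000) / (9) = -1.7778
  x2 = (-6 - (-1)·-1.7778 - (-3)·1.0000) / (5) = -0.9556
  x3 = (-1 - (3)·-1.7778 - (4)·-0.9556) / (9) = 0.9062
Iteration 2:
  x1 = (-8 - (4)·-0.9556 - (4)·0.9062) / (9) = -0.8669
  x2 = (-6 - (-1)·-0.8669 - (-3)·0.9062) / (5) = -0.8297
  x3 = (-1 - (3)·-0.8669 - (4)·-0.8297) / (9) = 0.5466
Iteration 3:
  x1 = (-8 - (4)·-0.8297 - (4)·0.5466) / (9) = -0.7631
  x2 = (-6 - (-1)·-0.7631 - (-3)·0.5466) / (5) = -1.0247
  x3 = (-1 - (3)·-0.7631 - (4)·-1.0247) / (9) = 0.5987
Change: (0.1038, -0.1950, 0.0521) → max |·| = 0.1950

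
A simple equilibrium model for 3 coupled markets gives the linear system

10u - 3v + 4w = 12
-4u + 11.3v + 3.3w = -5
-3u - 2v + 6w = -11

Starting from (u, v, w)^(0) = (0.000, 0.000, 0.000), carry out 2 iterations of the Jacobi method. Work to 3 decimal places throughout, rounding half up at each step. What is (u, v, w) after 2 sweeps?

Iteration 1:
  u = (12 - (-3)·0.000 - (4)·0.000) / (10) = 1.200
  v = (-5 - (-4)·0.000 - (3.3)·0.000) / (11.3) = -0.442
  w = (-11 - (-3)·0.000 - (-2)·0.000) / (6) = -1.833
Iteration 2:
  u = (12 - (-3)·-0.442 - (4)·-1.833) / (10) = 1.801
  v = (-5 - (-4)·1.200 - (3.3)·-1.833) / (11.3) = 0.518
  w = (-11 - (-3)·1.200 - (-2)·-0.442) / (6) = -1.381

(1.801, 0.518, -1.381)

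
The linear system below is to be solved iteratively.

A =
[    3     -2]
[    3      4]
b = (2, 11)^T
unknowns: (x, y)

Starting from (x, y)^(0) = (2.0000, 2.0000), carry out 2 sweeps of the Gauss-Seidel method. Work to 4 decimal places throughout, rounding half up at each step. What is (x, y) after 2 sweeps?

Iteration 1:
  x = (2 - (-2)·2.0000) / (3) = 2.0000
  y = (11 - (3)·2.0000) / (4) = 1.2500
Iteration 2:
  x = (2 - (-2)·1.2500) / (3) = 1.5000
  y = (11 - (3)·1.5000) / (4) = 1.6250

(1.5000, 1.6250)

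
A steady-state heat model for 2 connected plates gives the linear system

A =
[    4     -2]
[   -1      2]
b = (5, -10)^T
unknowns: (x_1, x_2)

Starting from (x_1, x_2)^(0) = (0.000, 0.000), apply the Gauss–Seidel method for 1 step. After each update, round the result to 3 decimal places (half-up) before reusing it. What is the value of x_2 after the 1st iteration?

Iteration 1:
  x_1 = (5 - (-2)·0.000) / (4) = 1.250
  x_2 = (-10 - (-1)·1.250) / (2) = -4.375

-4.375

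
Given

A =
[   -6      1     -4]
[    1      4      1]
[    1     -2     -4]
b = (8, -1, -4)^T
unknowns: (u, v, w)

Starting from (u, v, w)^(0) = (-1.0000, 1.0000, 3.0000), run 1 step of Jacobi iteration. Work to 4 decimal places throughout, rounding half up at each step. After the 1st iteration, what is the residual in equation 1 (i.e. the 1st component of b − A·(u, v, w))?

Iteration 1:
  u = (8 - (1)·1.0000 - (-4)·3.0000) / (-6) = -3.1667
  v = (-1 - (1)·-1.0000 - (1)·3.0000) / (4) = -0.7500
  w = (-4 - (1)·-1.0000 - (-2)·1.0000) / (-4) = 0.2500
Residual b − A·x = (-9.2502, 4.9167, -1.3333)

-9.2502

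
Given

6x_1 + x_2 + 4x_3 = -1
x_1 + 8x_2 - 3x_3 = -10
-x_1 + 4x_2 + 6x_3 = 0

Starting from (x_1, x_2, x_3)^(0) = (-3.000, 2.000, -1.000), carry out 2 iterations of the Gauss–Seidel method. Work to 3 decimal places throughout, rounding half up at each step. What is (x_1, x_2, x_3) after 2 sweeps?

Iteration 1:
  x_1 = (-1 - (1)·2.000 - (4)·-1.000) / (6) = 0.167
  x_2 = (-10 - (1)·0.167 - (-3)·-1.000) / (8) = -1.646
  x_3 = (0 - (-1)·0.167 - (4)·-1.646) / (6) = 1.125
Iteration 2:
  x_1 = (-1 - (1)·-1.646 - (4)·1.125) / (6) = -0.642
  x_2 = (-10 - (1)·-0.642 - (-3)·1.125) / (8) = -0.748
  x_3 = (0 - (-1)·-0.642 - (4)·-0.748) / (6) = 0.392

(-0.642, -0.748, 0.392)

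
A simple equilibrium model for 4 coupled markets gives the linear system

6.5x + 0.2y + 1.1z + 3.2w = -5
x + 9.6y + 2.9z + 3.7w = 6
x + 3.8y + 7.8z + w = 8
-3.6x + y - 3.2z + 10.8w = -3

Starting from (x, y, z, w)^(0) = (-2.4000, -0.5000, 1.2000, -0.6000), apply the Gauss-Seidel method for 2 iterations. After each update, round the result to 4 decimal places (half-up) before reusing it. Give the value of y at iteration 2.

Iteration 1:
  x = (-5 - (0.2)·-0.5000 - (1.1)·1.2000 - (3.2)·-0.6000) / (6.5) = -0.6615
  y = (6 - (1)·-0.6615 - (2.9)·1.2000 - (3.7)·-0.6000) / (9.6) = 0.5627
  z = (8 - (1)·-0.6615 - (3.8)·0.5627 - (1)·-0.6000) / (7.8) = 0.9132
  w = (-3 - (-3.6)·-0.6615 - (1)·0.5627 - (-3.2)·0.9132) / (10.8) = -0.2798
Iteration 2:
  x = (-5 - (0.2)·0.5627 - (1.1)·0.9132 - (3.2)·-0.2798) / (6.5) = -0.8033
  y = (6 - (1)·-0.8033 - (2.9)·0.9132 - (3.7)·-0.2798) / (9.6) = 0.5407
  z = (8 - (1)·-0.8033 - (3.8)·0.5407 - (1)·-0.2798) / (7.8) = 0.9011
  w = (-3 - (-3.6)·-0.8033 - (1)·0.5407 - (-3.2)·0.9011) / (10.8) = -0.3286

0.5407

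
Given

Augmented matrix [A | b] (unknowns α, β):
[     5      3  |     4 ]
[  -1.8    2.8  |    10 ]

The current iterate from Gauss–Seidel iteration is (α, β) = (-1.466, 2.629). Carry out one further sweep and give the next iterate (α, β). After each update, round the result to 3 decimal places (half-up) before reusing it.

(-0.777, 3.072)

One sweep:
  α = (4 - (3)·2.629) / (5) = -0.777
  β = (10 - (-1.8)·-0.777) / (2.8) = 3.072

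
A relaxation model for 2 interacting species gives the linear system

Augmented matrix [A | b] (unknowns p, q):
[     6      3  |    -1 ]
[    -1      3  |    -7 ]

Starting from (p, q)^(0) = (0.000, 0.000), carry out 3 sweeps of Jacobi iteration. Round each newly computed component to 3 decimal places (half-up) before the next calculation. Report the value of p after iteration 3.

1.028

Iteration 1:
  p = (-1 - (3)·0.000) / (6) = -0.167
  q = (-7 - (-1)·0.000) / (3) = -2.333
Iteration 2:
  p = (-1 - (3)·-2.333) / (6) = 1.000
  q = (-7 - (-1)·-0.167) / (3) = -2.389
Iteration 3:
  p = (-1 - (3)·-2.389) / (6) = 1.028
  q = (-7 - (-1)·1.000) / (3) = -2.000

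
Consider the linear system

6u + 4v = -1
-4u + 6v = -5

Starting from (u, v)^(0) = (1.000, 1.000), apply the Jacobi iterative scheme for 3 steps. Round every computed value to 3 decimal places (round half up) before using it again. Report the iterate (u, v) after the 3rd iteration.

(0.759, -0.870)

Iteration 1:
  u = (-1 - (4)·1.000) / (6) = -0.833
  v = (-5 - (-4)·1.000) / (6) = -0.167
Iteration 2:
  u = (-1 - (4)·-0.167) / (6) = -0.055
  v = (-5 - (-4)·-0.833) / (6) = -1.389
Iteration 3:
  u = (-1 - (4)·-1.389) / (6) = 0.759
  v = (-5 - (-4)·-0.055) / (6) = -0.870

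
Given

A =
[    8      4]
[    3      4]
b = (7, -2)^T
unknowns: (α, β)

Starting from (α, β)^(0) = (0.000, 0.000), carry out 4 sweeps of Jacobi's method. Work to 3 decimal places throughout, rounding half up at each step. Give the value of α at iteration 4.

1.547

Iteration 1:
  α = (7 - (4)·0.000) / (8) = 0.875
  β = (-2 - (3)·0.000) / (4) = -0.500
Iteration 2:
  α = (7 - (4)·-0.500) / (8) = 1.125
  β = (-2 - (3)·0.875) / (4) = -1.156
Iteration 3:
  α = (7 - (4)·-1.156) / (8) = 1.453
  β = (-2 - (3)·1.125) / (4) = -1.344
Iteration 4:
  α = (7 - (4)·-1.344) / (8) = 1.547
  β = (-2 - (3)·1.453) / (4) = -1.590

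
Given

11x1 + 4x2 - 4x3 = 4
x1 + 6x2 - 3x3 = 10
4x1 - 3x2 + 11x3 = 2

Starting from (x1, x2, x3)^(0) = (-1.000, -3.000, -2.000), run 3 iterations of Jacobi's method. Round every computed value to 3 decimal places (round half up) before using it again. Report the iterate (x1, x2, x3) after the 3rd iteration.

(-0.096, 1.746, 0.580)

Iteration 1:
  x1 = (4 - (4)·-3.000 - (-4)·-2.000) / (11) = 0.727
  x2 = (10 - (1)·-1.000 - (-3)·-2.000) / (6) = 0.833
  x3 = (2 - (4)·-1.000 - (-3)·-3.000) / (11) = -0.273
Iteration 2:
  x1 = (4 - (4)·0.833 - (-4)·-0.273) / (11) = -0.039
  x2 = (10 - (1)·0.727 - (-3)·-0.273) / (6) = 1.409
  x3 = (2 - (4)·0.727 - (-3)·0.833) / (11) = 0.145
Iteration 3:
  x1 = (4 - (4)·1.409 - (-4)·0.145) / (11) = -0.096
  x2 = (10 - (1)·-0.039 - (-3)·0.145) / (6) = 1.746
  x3 = (2 - (4)·-0.039 - (-3)·1.409) / (11) = 0.580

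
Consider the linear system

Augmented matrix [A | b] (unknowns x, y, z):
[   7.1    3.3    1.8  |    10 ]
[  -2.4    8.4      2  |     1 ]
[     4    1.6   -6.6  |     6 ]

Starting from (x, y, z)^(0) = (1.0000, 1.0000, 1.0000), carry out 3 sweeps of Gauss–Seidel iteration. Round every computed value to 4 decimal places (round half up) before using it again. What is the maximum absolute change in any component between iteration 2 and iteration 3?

0.4281

Iteration 1:
  x = (10 - (3.3)·1.0000 - (1.8)·1.0000) / (7.1) = 0.6901
  y = (1 - (-2.4)·0.6901 - (2)·1.0000) / (8.4) = 0.0781
  z = (6 - (4)·0.6901 - (1.6)·0.0781) / (-6.6) = -0.4719
Iteration 2:
  x = (10 - (3.3)·0.0781 - (1.8)·-0.4719) / (7.1) = 1.4918
  y = (1 - (-2.4)·1.4918 - (2)·-0.4719) / (8.4) = 0.6576
  z = (6 - (4)·1.4918 - (1.6)·0.6576) / (-6.6) = 0.1544
Iteration 3:
  x = (10 - (3.3)·0.6576 - (1.8)·0.1544) / (7.1) = 1.0637
  y = (1 - (-2.4)·1.0637 - (2)·0.1544) / (8.4) = 0.3862
  z = (6 - (4)·1.0637 - (1.6)·0.3862) / (-6.6) = -0.1708
Change: (-0.4281, -0.2714, -0.3252) → max |·| = 0.4281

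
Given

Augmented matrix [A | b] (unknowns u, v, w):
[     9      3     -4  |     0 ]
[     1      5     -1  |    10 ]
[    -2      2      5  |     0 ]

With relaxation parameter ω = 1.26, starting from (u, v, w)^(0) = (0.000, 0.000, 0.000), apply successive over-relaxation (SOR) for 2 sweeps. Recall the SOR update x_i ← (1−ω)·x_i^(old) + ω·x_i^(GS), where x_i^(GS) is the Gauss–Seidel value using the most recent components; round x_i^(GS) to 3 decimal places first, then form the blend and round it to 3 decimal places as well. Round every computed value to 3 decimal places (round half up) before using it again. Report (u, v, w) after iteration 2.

Iteration 1:
  u: GS value = (0 - (3)·0.000 - (-4)·0.000) / (9) = 0.000;  u ← (1−ω)·0.000 + ω·0.000 = 0.000
  v: GS value = (10 - (1)·0.000 - (-1)·0.000) / (5) = 2.000;  v ← (1−ω)·0.000 + ω·2.000 = 2.520
  w: GS value = (0 - (-2)·0.000 - (2)·2.520) / (5) = -1.008;  w ← (1−ω)·0.000 + ω·-1.008 = -1.270
Iteration 2:
  u: GS value = (0 - (3)·2.520 - (-4)·-1.270) / (9) = -1.404;  u ← (1−ω)·0.000 + ω·-1.404 = -1.769
  v: GS value = (10 - (1)·-1.769 - (-1)·-1.270) / (5) = 2.100;  v ← (1−ω)·2.520 + ω·2.100 = 1.991
  w: GS value = (0 - (-2)·-1.769 - (2)·1.991) / (5) = -1.504;  w ← (1−ω)·-1.270 + ω·-1.504 = -1.565

(-1.769, 1.991, -1.565)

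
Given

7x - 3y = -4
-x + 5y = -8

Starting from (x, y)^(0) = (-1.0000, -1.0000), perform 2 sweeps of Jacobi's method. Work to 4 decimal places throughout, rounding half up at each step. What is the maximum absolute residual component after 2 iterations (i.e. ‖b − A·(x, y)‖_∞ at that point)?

0.3429

Iteration 1:
  x = (-4 - (-3)·-1.0000) / (7) = -1.0000
  y = (-8 - (-1)·-1.0000) / (5) = -1.8000
Iteration 2:
  x = (-4 - (-3)·-1.8000) / (7) = -1.3429
  y = (-8 - (-1)·-1.0000) / (5) = -1.8000
Residual b − A·x = (0.0003, -0.3429); ∞-norm = 0.3429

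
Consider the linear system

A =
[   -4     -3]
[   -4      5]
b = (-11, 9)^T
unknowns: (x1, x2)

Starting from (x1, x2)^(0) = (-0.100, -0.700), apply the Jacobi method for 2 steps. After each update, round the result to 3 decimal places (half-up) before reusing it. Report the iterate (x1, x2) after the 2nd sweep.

(1.460, 4.420)

Iteration 1:
  x1 = (-11 - (-3)·-0.700) / (-4) = 3.275
  x2 = (9 - (-4)·-0.100) / (5) = 1.720
Iteration 2:
  x1 = (-11 - (-3)·1.720) / (-4) = 1.460
  x2 = (9 - (-4)·3.275) / (5) = 4.420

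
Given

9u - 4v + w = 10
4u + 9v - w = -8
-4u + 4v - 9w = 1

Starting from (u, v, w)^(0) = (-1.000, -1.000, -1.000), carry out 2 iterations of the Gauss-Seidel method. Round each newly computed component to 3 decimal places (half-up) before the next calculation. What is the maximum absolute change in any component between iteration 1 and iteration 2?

0.148

Iteration 1:
  u = (10 - (-4)·-1.000 - (1)·-1.000) / (9) = 0.778
  v = (-8 - (4)·0.778 - (-1)·-1.000) / (9) = -1.346
  w = (1 - (-4)·0.778 - (4)·-1.346) / (-9) = -1.055
Iteration 2:
  u = (10 - (-4)·-1.346 - (1)·-1.055) / (9) = 0.630
  v = (-8 - (4)·0.630 - (-1)·-1.055) / (9) = -1.286
  w = (1 - (-4)·0.630 - (4)·-1.286) / (-9) = -0.963
Change: (-0.148, 0.060, 0.092) → max |·| = 0.148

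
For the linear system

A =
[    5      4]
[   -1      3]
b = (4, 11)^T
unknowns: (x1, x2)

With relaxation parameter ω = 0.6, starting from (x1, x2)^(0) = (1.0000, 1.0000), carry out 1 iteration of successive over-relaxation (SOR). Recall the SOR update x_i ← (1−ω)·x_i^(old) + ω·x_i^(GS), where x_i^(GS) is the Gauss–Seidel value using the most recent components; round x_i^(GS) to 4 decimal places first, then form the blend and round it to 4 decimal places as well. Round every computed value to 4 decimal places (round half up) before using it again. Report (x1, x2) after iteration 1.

Iteration 1:
  x1: GS value = (4 - (4)·1.0000) / (5) = 0.0000;  x1 ← (1−ω)·1.0000 + ω·0.0000 = 0.4000
  x2: GS value = (11 - (-1)·0.4000) / (3) = 3.8000;  x2 ← (1−ω)·1.0000 + ω·3.8000 = 2.6800

(0.4000, 2.6800)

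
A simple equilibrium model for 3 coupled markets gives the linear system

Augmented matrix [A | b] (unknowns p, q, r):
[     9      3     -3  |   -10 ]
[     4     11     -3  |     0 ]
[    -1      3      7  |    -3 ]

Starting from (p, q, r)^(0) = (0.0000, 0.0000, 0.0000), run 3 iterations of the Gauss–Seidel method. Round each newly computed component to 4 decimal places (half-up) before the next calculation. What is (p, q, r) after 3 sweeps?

Iteration 1:
  p = (-10 - (3)·0.0000 - (-3)·0.0000) / (9) = -1.1111
  q = (0 - (4)·-1.1111 - (-3)·0.0000) / (11) = 0.4040
  r = (-3 - (-1)·-1.1111 - (3)·0.4040) / (7) = -0.7604
Iteration 2:
  p = (-10 - (3)·0.4040 - (-3)·-0.7604) / (9) = -1.4992
  q = (0 - (4)·-1.4992 - (-3)·-0.7604) / (11) = 0.3378
  r = (-3 - (-1)·-1.4992 - (3)·0.3378) / (7) = -0.7875
Iteration 3:
  p = (-10 - (3)·0.3378 - (-3)·-0.7875) / (9) = -1.4862
  q = (0 - (4)·-1.4862 - (-3)·-0.7875) / (11) = 0.3257
  r = (-3 - (-1)·-1.4862 - (3)·0.3257) / (7) = -0.7805

(-1.4862, 0.3257, -0.7805)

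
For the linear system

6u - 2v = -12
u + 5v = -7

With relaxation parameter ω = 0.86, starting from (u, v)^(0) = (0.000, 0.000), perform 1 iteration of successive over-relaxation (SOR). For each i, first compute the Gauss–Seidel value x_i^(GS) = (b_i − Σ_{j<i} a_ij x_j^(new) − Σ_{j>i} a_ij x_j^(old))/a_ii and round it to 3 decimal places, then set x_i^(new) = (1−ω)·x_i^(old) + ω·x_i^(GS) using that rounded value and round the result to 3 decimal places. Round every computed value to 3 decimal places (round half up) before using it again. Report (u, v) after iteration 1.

(-1.720, -0.908)

Iteration 1:
  u: GS value = (-12 - (-2)·0.000) / (6) = -2.000;  u ← (1−ω)·0.000 + ω·-2.000 = -1.720
  v: GS value = (-7 - (1)·-1.720) / (5) = -1.056;  v ← (1−ω)·0.000 + ω·-1.056 = -0.908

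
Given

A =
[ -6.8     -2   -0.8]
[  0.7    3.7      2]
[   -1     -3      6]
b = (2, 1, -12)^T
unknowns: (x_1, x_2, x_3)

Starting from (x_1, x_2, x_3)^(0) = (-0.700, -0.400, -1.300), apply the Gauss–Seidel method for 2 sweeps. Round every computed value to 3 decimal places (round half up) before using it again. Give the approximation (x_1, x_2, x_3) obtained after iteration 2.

Iteration 1:
  x_1 = (2 - (-2)·-0.400 - (-0.8)·-1.300) / (-6.8) = -0.024
  x_2 = (1 - (0.7)·-0.024 - (2)·-1.300) / (3.7) = 0.978
  x_3 = (-12 - (-1)·-0.024 - (-3)·0.978) / (6) = -1.515
Iteration 2:
  x_1 = (2 - (-2)·0.978 - (-0.8)·-1.515) / (-6.8) = -0.404
  x_2 = (1 - (0.7)·-0.404 - (2)·-1.515) / (3.7) = 1.166
  x_3 = (-12 - (-1)·-0.404 - (-3)·1.166) / (6) = -1.484

(-0.404, 1.166, -1.484)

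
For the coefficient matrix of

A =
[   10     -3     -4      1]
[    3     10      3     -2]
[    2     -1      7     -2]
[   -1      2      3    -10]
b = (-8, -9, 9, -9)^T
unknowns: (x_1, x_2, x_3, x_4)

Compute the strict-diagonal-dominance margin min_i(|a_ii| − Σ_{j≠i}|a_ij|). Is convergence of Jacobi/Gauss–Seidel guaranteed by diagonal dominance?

row 1: |10| − (3+4+1) = 2
row 2: |10| − (3+3+2) = 2
row 3: |7| − (2+1+2) = 2
row 4: |-10| − (1+2+3) = 4
minimum over rows = 2 → strictly diagonally dominant (convergence guaranteed)

2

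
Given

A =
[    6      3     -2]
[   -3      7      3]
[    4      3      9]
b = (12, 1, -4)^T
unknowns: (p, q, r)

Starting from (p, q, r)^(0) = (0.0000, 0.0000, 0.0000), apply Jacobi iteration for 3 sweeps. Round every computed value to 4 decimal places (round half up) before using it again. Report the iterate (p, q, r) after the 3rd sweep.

(0.9444, 1.4977, -1.6326)

Iteration 1:
  p = (12 - (3)·0.0000 - (-2)·0.0000) / (6) = 2.0000
  q = (1 - (-3)·0.0000 - (3)·0.0000) / (7) = 0.1429
  r = (-4 - (4)·0.0000 - (3)·0.0000) / (9) = -0.4444
Iteration 2:
  p = (12 - (3)·0.1429 - (-2)·-0.4444) / (6) = 1.7804
  q = (1 - (-3)·2.0000 - (3)·-0.4444) / (7) = 1.1905
  r = (-4 - (4)·2.0000 - (3)·0.1429) / (9) = -1.3810
Iteration 3:
  p = (12 - (3)·1.1905 - (-2)·-1.3810) / (6) = 0.9444
  q = (1 - (-3)·1.7804 - (3)·-1.3810) / (7) = 1.4977
  r = (-4 - (4)·1.7804 - (3)·1.1905) / (9) = -1.6326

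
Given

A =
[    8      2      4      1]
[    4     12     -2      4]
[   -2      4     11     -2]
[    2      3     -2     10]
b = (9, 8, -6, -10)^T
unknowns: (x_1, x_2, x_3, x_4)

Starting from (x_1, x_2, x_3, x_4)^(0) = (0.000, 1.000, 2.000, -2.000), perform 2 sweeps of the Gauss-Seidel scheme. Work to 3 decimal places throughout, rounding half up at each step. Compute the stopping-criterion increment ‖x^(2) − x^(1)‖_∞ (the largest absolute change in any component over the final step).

Iteration 1:
  x_1 = (9 - (2)·1.000 - (4)·2.000 - (1)·-2.000) / (8) = 0.125
  x_2 = (8 - (4)·0.125 - (-2)·2.000 - (4)·-2.000) / (12) = 1.625
  x_3 = (-6 - (-2)·0.125 - (4)·1.625 - (-2)·-2.000) / (11) = -1.477
  x_4 = (-10 - (2)·0.125 - (3)·1.625 - (-2)·-1.477) / (10) = -1.808
Iteration 2:
  x_1 = (9 - (2)·1.625 - (4)·-1.477 - (1)·-1.808) / (8) = 1.683
  x_2 = (8 - (4)·1.683 - (-2)·-1.477 - (4)·-1.808) / (12) = 0.462
  x_3 = (-6 - (-2)·1.683 - (4)·0.462 - (-2)·-1.808) / (11) = -0.736
  x_4 = (-10 - (2)·1.683 - (3)·0.462 - (-2)·-0.736) / (10) = -1.622
Change: (1.558, -1.163, 0.741, 0.186) → max |·| = 1.558

1.558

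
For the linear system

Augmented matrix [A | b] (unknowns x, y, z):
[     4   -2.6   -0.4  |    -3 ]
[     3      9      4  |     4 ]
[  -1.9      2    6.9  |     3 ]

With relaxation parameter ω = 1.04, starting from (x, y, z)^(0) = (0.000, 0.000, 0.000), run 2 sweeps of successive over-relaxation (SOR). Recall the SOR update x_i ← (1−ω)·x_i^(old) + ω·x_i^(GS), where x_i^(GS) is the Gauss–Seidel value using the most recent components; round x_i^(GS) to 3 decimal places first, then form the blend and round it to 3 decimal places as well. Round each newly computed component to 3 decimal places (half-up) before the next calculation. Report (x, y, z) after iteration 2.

(-0.253, 0.517, 0.223)

Iteration 1:
  x: GS value = (-3 - (-2.6)·0.000 - (-0.4)·0.000) / (4) = -0.750;  x ← (1−ω)·0.000 + ω·-0.750 = -0.780
  y: GS value = (4 - (3)·-0.780 - (4)·0.000) / (9) = 0.704;  y ← (1−ω)·0.000 + ω·0.704 = 0.732
  z: GS value = (3 - (-1.9)·-0.780 - (2)·0.732) / (6.9) = 0.008;  z ← (1−ω)·0.000 + ω·0.008 = 0.008
Iteration 2:
  x: GS value = (-3 - (-2.6)·0.732 - (-0.4)·0.008) / (4) = -0.273;  x ← (1−ω)·-0.780 + ω·-0.273 = -0.253
  y: GS value = (4 - (3)·-0.253 - (4)·0.008) / (9) = 0.525;  y ← (1−ω)·0.732 + ω·0.525 = 0.517
  z: GS value = (3 - (-1.9)·-0.253 - (2)·0.517) / (6.9) = 0.215;  z ← (1−ω)·0.008 + ω·0.215 = 0.223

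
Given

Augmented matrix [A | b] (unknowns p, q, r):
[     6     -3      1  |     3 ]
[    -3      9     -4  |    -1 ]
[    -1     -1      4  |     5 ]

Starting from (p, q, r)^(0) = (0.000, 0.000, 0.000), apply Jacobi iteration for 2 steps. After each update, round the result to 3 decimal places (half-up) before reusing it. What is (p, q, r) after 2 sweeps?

Iteration 1:
  p = (3 - (-3)·0.000 - (1)·0.000) / (6) = 0.500
  q = (-1 - (-3)·0.000 - (-4)·0.000) / (9) = -0.111
  r = (5 - (-1)·0.000 - (-1)·0.000) / (4) = 1.250
Iteration 2:
  p = (3 - (-3)·-0.111 - (1)·1.250) / (6) = 0.236
  q = (-1 - (-3)·0.500 - (-4)·1.250) / (9) = 0.611
  r = (5 - (-1)·0.500 - (-1)·-0.111) / (4) = 1.347

(0.236, 0.611, 1.347)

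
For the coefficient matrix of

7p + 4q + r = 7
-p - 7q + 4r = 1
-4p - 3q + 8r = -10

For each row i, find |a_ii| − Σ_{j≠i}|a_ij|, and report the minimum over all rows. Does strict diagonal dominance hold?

1

row 1: |7| − (4+1) = 2
row 2: |-7| − (1+4) = 2
row 3: |8| − (4+3) = 1
minimum over rows = 1 → strictly diagonally dominant (convergence guaranteed)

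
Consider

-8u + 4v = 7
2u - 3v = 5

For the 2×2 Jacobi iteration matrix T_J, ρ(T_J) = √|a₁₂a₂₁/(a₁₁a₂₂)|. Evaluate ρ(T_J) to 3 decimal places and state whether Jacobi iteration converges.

a₁₂a₂₁/(a₁₁a₂₂) = (4)·(2) / ((-8)·(-3)) = 0.333333
ρ = √|0.333333| = √0.333333 = 0.577
ρ < 1, so Jacobi converges

0.577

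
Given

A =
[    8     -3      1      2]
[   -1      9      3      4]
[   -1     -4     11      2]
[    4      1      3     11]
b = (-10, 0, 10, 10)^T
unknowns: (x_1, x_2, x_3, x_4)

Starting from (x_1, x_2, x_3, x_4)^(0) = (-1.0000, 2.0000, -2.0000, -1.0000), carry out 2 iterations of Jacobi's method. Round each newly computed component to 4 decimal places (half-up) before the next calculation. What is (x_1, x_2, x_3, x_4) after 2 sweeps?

Iteration 1:
  x_1 = (-10 - (-3)·2.0000 - (1)·-2.0000 - (2)·-1.0000) / (8) = 0.0000
  x_2 = (0 - (-1)·-1.0000 - (3)·-2.0000 - (4)·-1.0000) / (9) = 1.0000
  x_3 = (10 - (-1)·-1.0000 - (-4)·2.0000 - (2)·-1.0000) / (11) = 1.7273
  x_4 = (10 - (4)·-1.0000 - (1)·2.0000 - (3)·-2.0000) / (11) = 1.6364
Iteration 2:
  x_1 = (-10 - (-3)·1.0000 - (1)·1.7273 - (2)·1.6364) / (8) = -1.5000
  x_2 = (0 - (-1)·0.0000 - (3)·1.7273 - (4)·1.6364) / (9) = -1.3031
  x_3 = (10 - (-1)·0.0000 - (-4)·1.0000 - (2)·1.6364) / (11) = 0.9752
  x_4 = (10 - (4)·0.0000 - (1)·1.0000 - (3)·1.7273) / (11) = 0.3471

(-1.5000, -1.3031, 0.9752, 0.3471)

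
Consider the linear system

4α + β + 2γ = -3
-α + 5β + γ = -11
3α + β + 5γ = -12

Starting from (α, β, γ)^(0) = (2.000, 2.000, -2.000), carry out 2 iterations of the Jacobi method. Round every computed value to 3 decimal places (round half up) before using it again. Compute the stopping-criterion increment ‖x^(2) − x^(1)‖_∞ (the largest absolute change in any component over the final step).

2.030

Iteration 1:
  α = (-3 - (1)·2.000 - (2)·-2.000) / (4) = -0.250
  β = (-11 - (-1)·2.000 - (1)·-2.000) / (5) = -1.400
  γ = (-12 - (3)·2.000 - (1)·2.000) / (5) = -4.000
Iteration 2:
  α = (-3 - (1)·-1.400 - (2)·-4.000) / (4) = 1.600
  β = (-11 - (-1)·-0.250 - (1)·-4.000) / (5) = -1.450
  γ = (-12 - (3)·-0.250 - (1)·-1.400) / (5) = -1.970
Change: (1.850, -0.050, 2.030) → max |·| = 2.030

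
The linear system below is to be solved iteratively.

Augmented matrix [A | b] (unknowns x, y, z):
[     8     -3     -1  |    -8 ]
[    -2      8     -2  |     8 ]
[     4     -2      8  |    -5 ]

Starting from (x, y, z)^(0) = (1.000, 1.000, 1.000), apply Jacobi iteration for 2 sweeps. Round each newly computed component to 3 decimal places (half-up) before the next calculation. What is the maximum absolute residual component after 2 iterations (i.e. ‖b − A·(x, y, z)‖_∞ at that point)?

Iteration 1:
  x = (-8 - (-3)·1.000 - (-1)·1.000) / (8) = -0.500
  y = (8 - (-2)·1.000 - (-2)·1.000) / (8) = 1.500
  z = (-5 - (4)·1.000 - (-2)·1.000) / (8) = -0.875
Iteration 2:
  x = (-8 - (-3)·1.500 - (-1)·-0.875) / (8) = -0.547
  y = (8 - (-2)·-0.500 - (-2)·-0.875) / (8) = 0.656
  z = (-5 - (4)·-0.500 - (-2)·1.500) / (8) = 0.000
Residual b − A·x = (-1.656, 1.658, -1.500); ∞-norm = 1.658

1.658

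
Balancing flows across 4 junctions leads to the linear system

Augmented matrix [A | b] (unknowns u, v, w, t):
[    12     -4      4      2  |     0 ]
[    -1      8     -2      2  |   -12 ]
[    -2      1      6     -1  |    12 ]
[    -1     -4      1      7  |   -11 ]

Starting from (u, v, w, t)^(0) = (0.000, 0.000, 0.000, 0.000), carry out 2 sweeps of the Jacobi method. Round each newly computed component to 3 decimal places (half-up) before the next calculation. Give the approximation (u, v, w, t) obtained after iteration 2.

(-0.905, -0.607, 1.988, -2.714)

Iteration 1:
  u = (0 - (-4)·0.000 - (4)·0.000 - (2)·0.000) / (12) = 0.000
  v = (-12 - (-1)·0.000 - (-2)·0.000 - (2)·0.000) / (8) = -1.500
  w = (12 - (-2)·0.000 - (1)·0.000 - (-1)·0.000) / (6) = 2.000
  t = (-11 - (-1)·0.000 - (-4)·0.000 - (1)·0.000) / (7) = -1.571
Iteration 2:
  u = (0 - (-4)·-1.500 - (4)·2.000 - (2)·-1.571) / (12) = -0.905
  v = (-12 - (-1)·0.000 - (-2)·2.000 - (2)·-1.571) / (8) = -0.607
  w = (12 - (-2)·0.000 - (1)·-1.500 - (-1)·-1.571) / (6) = 1.988
  t = (-11 - (-1)·0.000 - (-4)·-1.500 - (1)·2.000) / (7) = -2.714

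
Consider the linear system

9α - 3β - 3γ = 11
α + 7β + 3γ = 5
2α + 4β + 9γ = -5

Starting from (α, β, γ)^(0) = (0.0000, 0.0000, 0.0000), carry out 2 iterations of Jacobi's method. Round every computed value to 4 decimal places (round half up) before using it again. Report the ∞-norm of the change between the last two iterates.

Iteration 1:
  α = (11 - (-3)·0.0000 - (-3)·0.0000) / (9) = 1.2222
  β = (5 - (1)·0.0000 - (3)·0.0000) / (7) = 0.7143
  γ = (-5 - (2)·0.0000 - (4)·0.0000) / (9) = -0.5556
Iteration 2:
  α = (11 - (-3)·0.7143 - (-3)·-0.5556) / (9) = 1.2751
  β = (5 - (1)·1.2222 - (3)·-0.5556) / (7) = 0.7778
  γ = (-5 - (2)·1.2222 - (4)·0.7143) / (9) = -1.1446
Change: (0.0529, 0.0635, -0.5890) → max |·| = 0.5890

0.5890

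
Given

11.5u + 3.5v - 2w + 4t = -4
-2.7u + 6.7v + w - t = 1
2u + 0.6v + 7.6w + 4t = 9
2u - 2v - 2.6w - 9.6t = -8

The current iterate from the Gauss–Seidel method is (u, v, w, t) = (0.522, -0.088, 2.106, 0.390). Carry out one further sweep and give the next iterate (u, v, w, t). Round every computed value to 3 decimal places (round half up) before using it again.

(-0.090, -0.143, 1.014, 0.570)

One sweep:
  u = (-4 - (3.5)·-0.088 - (-2)·2.106 - (4)·0.390) / (11.5) = -0.090
  v = (1 - (-2.7)·-0.090 - (1)·2.106 - (-1)·0.390) / (6.7) = -0.143
  w = (9 - (2)·-0.090 - (0.6)·-0.143 - (4)·0.390) / (7.6) = 1.014
  t = (-8 - (2)·-0.090 - (-2)·-0.143 - (-2.6)·1.014) / (-9.6) = 0.570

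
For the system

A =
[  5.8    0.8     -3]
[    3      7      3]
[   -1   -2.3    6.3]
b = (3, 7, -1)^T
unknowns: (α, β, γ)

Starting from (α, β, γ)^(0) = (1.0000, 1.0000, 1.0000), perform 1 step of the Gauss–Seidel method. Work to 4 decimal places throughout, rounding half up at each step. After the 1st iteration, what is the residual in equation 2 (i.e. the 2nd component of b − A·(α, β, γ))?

2.8441

Iteration 1:
  α = (3 - (0.8)·1.0000 - (-3)·1.0000) / (5.8) = 0.8966
  β = (7 - (3)·0.8966 - (3)·1.0000) / (7) = 0.1872
  γ = (-1 - (-1)·0.8966 - (-2.3)·0.1872) / (6.3) = 0.0519
Residual b − A·x = (-2.1943, 2.8441, 0.0002)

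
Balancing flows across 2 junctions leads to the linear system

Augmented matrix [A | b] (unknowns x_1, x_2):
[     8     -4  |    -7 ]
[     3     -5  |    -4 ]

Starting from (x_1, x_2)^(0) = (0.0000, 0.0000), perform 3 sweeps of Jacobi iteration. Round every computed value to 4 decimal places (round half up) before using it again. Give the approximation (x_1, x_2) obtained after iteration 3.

Iteration 1:
  x_1 = (-7 - (-4)·0.0000) / (8) = -0.8750
  x_2 = (-4 - (3)·0.0000) / (-5) = 0.8000
Iteration 2:
  x_1 = (-7 - (-4)·0.8000) / (8) = -0.4750
  x_2 = (-4 - (3)·-0.8750) / (-5) = 0.2750
Iteration 3:
  x_1 = (-7 - (-4)·0.2750) / (8) = -0.7375
  x_2 = (-4 - (3)·-0.4750) / (-5) = 0.5150

(-0.7375, 0.5150)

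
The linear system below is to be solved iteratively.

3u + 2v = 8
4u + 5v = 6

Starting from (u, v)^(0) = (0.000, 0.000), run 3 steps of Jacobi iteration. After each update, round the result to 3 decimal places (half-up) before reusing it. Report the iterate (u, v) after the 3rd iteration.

Iteration 1:
  u = (8 - (2)·0.000) / (3) = 2.667
  v = (6 - (4)·0.000) / (5) = 1.200
Iteration 2:
  u = (8 - (2)·1.200) / (3) = 1.867
  v = (6 - (4)·2.667) / (5) = -0.934
Iteration 3:
  u = (8 - (2)·-0.934) / (3) = 3.289
  v = (6 - (4)·1.867) / (5) = -0.294

(3.289, -0.294)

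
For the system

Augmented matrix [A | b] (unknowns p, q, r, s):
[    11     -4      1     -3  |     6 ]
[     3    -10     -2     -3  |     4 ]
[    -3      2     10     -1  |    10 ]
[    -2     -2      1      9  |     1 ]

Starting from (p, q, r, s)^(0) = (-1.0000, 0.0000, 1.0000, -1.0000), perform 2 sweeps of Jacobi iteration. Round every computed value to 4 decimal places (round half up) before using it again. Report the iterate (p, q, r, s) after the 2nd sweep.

(0.2121, -0.3988, 1.1523, -0.0485)

Iteration 1:
  p = (6 - (-4)·0.0000 - (1)·1.0000 - (-3)·-1.0000) / (11) = 0.1818
  q = (4 - (3)·-1.0000 - (-2)·1.0000 - (-3)·-1.0000) / (-10) = -0.6000
  r = (10 - (-3)·-1.0000 - (2)·0.0000 - (-1)·-1.0000) / (10) = 0.6000
  s = (1 - (-2)·-1.0000 - (-2)·0.0000 - (1)·1.0000) / (9) = -0.2222
Iteration 2:
  p = (6 - (-4)·-0.6000 - (1)·0.6000 - (-3)·-0.2222) / (11) = 0.2121
  q = (4 - (3)·0.1818 - (-2)·0.6000 - (-3)·-0.2222) / (-10) = -0.3988
  r = (10 - (-3)·0.1818 - (2)·-0.6000 - (-1)·-0.2222) / (10) = 1.1523
  s = (1 - (-2)·0.1818 - (-2)·-0.6000 - (1)·0.6000) / (9) = -0.0485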